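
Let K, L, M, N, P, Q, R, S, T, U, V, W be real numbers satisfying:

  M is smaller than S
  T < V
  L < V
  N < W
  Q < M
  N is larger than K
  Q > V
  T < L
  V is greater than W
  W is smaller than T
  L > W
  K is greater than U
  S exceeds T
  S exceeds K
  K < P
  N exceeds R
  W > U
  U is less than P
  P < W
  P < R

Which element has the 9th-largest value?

The consecutive relations fix a unique order: U < K < P < R < N < W < T < L < V < Q < M < S.
Counting 9 from the largest end gives R.

R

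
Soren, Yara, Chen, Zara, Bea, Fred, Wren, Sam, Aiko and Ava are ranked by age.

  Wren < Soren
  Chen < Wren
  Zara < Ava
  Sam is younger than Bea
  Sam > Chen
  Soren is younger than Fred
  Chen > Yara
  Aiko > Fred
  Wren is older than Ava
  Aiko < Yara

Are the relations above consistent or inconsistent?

inconsistent

Chaining the given relations yields Wren < Soren < Fred < Aiko < Yara < Chen, so Wren < Chen. But one relation states Chen < Wren. These cannot both hold.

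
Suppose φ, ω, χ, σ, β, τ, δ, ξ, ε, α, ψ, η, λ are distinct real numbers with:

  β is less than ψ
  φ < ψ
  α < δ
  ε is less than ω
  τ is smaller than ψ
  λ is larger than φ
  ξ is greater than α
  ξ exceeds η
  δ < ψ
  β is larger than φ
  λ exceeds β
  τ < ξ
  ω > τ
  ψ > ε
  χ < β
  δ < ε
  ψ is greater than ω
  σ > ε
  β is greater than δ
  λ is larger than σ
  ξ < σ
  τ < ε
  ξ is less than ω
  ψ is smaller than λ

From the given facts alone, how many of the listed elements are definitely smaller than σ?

The elements the relations force below σ are α, δ, τ, ε, η, ξ — no chain reaches any other.
That is 6.

6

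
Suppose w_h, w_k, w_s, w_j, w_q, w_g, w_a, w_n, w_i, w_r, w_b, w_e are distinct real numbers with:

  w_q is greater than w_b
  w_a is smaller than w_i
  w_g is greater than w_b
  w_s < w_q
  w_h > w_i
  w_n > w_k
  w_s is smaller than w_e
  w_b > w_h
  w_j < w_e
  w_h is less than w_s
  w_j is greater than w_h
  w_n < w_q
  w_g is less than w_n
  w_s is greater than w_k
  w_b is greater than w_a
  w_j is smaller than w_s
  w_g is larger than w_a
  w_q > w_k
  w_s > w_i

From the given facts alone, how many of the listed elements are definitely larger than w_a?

9

From w_a the given relations immediately reach w_i, w_b, w_g.
From those, w_h, w_n, w_s, w_q — 7 in total.
From those, w_j, w_e — 9 in total.
No other element is forced above w_a by the given relations, so the count is 9.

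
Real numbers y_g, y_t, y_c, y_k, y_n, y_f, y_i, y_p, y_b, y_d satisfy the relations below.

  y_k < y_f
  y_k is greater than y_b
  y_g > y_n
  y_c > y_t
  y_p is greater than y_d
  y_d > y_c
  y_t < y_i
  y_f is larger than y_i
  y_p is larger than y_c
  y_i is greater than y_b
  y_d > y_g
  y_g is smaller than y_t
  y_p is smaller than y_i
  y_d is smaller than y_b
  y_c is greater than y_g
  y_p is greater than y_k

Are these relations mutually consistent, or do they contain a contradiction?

consistent

Every relation is compatible with y_n < y_g < y_t < y_c < y_d < y_b < y_k < y_p < y_i < y_f; the set is consistent.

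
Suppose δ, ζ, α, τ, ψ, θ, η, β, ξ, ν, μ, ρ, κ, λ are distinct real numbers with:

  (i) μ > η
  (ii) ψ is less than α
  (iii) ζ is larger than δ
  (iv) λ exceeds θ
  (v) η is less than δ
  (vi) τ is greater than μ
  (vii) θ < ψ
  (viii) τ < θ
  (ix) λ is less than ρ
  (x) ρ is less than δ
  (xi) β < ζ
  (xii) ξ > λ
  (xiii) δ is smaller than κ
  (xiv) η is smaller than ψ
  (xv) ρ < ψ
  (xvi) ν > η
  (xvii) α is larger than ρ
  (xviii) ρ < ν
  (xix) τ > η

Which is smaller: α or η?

η

η < μ and μ < τ give η < τ.
With τ < θ: η < μ < τ < θ.
Then θ < λ extends the chain to λ.
Then λ < ρ extends the chain to ρ.
Then ρ < ψ extends the chain to ψ.
Then ψ < α extends the chain to α.
So η < α; η is the smaller of the two.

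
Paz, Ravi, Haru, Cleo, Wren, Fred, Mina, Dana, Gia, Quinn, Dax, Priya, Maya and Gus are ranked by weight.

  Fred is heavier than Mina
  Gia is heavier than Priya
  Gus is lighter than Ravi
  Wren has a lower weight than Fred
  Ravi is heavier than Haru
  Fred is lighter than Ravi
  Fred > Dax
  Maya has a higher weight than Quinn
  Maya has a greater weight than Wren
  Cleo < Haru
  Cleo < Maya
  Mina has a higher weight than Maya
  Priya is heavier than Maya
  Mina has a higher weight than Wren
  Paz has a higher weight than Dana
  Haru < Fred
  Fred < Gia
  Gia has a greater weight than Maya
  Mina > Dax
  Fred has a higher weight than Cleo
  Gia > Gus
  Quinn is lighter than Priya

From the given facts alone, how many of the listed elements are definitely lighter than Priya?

4

The elements the relations force below Priya are Cleo, Quinn, Wren, Maya — no chain reaches any other.
That is 4.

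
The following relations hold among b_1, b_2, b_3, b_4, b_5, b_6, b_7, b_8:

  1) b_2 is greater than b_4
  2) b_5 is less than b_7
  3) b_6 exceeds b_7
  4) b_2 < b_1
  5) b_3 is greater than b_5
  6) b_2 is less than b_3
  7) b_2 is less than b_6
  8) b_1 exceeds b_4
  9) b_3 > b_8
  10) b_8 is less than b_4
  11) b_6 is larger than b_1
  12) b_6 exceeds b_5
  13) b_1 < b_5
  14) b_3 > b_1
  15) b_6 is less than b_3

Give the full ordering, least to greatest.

b_8 < b_4 < b_2 < b_1 < b_5 < b_7 < b_6 < b_3

The consecutive links are each given: b_8 < b_4; b_4 < b_2; b_2 < b_1; b_1 < b_5; b_5 < b_7; b_7 < b_6; b_6 < b_3.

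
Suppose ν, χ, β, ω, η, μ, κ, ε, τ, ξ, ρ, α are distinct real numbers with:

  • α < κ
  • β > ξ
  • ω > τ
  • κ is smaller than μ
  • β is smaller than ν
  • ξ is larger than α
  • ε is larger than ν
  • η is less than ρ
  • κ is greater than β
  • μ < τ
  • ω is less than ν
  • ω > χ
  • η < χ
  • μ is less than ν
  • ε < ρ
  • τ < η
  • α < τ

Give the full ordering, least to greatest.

α < ξ < β < κ < μ < τ < η < χ < ω < ν < ε < ρ

Each adjacent pair is fixed by a given relation: α < ξ; ξ < β; β < κ; κ < μ; μ < τ; τ < η; η < χ; χ < ω; ω < ν; ν < ε; ε < ρ. Chaining them end to end gives the full order.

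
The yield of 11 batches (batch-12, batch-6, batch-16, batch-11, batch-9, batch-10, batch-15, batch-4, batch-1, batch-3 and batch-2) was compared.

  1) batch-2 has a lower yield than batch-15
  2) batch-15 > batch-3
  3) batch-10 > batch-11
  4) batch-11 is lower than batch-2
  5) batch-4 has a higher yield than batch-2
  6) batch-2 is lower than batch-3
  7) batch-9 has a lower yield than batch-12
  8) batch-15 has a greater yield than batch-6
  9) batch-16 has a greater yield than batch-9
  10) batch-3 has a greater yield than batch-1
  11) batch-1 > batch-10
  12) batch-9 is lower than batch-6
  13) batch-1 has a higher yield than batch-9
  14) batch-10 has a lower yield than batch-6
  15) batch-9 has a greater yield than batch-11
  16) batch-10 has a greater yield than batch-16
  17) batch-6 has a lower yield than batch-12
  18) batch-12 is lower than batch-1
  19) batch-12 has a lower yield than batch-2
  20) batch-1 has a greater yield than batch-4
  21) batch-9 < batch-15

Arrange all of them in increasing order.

The consecutive links are each given: batch-11 < batch-9; batch-9 < batch-16; batch-16 < batch-10; batch-10 < batch-6; batch-6 < batch-12; batch-12 < batch-2; batch-2 < batch-4; batch-4 < batch-1; batch-1 < batch-3; batch-3 < batch-15.

batch-11 < batch-9 < batch-16 < batch-10 < batch-6 < batch-12 < batch-2 < batch-4 < batch-1 < batch-3 < batch-15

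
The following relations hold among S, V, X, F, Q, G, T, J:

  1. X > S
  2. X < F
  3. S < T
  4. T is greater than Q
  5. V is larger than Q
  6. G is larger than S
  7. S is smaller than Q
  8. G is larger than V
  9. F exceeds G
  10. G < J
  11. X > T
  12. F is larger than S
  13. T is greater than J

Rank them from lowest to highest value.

The consecutive links are each given: S < Q; Q < V; V < G; G < J; J < T; T < X; X < F.

S < Q < V < G < J < T < X < F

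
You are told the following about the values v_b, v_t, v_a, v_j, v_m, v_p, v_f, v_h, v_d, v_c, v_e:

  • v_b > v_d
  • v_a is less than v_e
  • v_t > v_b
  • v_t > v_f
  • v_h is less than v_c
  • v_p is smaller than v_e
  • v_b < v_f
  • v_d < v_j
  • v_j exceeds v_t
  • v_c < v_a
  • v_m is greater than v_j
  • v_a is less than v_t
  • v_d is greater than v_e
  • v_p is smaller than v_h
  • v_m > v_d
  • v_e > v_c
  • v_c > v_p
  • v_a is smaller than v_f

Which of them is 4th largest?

Piecing the relations together gives one ordering: v_p < v_h < v_c < v_a < v_e < v_d < v_b < v_f < v_t < v_j < v_m.
The 4th largest is v_f.

v_f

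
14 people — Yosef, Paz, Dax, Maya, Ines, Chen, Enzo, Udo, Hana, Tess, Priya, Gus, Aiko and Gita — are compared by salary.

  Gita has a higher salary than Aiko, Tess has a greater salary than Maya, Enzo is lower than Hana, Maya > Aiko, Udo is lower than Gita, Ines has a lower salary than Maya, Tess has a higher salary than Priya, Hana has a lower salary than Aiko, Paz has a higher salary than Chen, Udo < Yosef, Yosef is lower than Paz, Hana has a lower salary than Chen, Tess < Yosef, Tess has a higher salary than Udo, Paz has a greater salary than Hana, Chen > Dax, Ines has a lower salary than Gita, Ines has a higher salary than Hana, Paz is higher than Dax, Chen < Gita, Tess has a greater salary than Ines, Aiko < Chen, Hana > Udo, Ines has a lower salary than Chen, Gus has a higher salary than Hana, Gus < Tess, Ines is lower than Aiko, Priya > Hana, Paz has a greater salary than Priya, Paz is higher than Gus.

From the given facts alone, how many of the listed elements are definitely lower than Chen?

6

The elements the relations force below Chen are Udo, Enzo, Hana, Ines, Dax, Aiko — no chain reaches any other.
That is 6.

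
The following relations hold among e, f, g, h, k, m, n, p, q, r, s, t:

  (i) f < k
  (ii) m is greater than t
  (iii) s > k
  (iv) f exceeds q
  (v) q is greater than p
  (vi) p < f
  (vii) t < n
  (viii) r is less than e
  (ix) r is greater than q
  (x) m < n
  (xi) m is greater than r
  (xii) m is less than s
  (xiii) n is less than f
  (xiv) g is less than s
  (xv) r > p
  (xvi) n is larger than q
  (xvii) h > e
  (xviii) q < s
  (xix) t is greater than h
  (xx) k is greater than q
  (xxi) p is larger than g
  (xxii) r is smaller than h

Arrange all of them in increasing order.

g < p < q < r < e < h < t < m < n < f < k < s

Nothing is placed below g, so it is least; from there g < p; p < q; q < r; r < e; e < h; h < t; t < m; m < n; n < f; f < k; k < s, each given directly.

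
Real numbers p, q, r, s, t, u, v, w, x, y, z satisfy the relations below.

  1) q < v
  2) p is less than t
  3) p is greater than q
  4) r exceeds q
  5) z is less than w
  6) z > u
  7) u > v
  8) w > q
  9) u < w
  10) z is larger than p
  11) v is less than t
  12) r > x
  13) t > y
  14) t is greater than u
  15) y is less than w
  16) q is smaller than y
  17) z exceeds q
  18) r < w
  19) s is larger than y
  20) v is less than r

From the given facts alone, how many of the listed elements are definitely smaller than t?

Directly below t: p, v, u, y.
One step further: q (5 so far).
Nothing else is reachable below t; 5 in all.

5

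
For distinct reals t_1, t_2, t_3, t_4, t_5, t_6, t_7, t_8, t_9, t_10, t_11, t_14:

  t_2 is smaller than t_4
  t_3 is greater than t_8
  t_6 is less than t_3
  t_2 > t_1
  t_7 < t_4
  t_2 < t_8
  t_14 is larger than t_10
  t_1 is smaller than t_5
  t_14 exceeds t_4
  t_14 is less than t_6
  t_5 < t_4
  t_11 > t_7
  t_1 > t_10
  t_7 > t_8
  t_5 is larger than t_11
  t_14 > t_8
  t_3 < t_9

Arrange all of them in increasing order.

t_10 < t_1 < t_2 < t_8 < t_7 < t_11 < t_5 < t_4 < t_14 < t_6 < t_3 < t_9

Each adjacent pair is fixed by a given relation: t_10 < t_1; t_1 < t_2; t_2 < t_8; t_8 < t_7; t_7 < t_11; t_11 < t_5; t_5 < t_4; t_4 < t_14; t_14 < t_6; t_6 < t_3; t_3 < t_9. Chaining them end to end gives the full order.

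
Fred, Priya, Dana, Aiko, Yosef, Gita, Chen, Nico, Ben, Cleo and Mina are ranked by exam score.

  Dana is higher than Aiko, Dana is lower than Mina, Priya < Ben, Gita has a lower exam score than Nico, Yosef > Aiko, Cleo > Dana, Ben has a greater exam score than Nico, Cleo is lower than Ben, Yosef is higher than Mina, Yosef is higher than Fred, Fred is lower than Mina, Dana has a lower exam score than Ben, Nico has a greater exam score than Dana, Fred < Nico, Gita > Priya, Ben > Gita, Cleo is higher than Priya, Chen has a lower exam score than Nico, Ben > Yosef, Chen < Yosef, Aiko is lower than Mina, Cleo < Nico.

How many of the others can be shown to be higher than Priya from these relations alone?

From Priya the given relations immediately reach Gita, Cleo, Ben.
From those, Nico — 4 in total.
No other element is forced above Priya by the given relations, so the count is 4.

4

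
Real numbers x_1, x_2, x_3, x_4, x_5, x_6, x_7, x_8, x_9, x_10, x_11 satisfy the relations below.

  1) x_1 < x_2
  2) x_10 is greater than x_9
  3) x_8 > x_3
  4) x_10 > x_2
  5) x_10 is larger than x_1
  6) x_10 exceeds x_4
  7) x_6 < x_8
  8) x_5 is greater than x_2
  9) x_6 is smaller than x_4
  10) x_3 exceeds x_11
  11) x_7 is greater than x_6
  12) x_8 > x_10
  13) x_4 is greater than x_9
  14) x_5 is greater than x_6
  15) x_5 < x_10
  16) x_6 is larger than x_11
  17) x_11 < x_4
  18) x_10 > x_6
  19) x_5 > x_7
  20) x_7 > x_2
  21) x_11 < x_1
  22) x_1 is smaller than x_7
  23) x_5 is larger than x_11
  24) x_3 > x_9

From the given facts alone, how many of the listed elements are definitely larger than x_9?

4

The elements the relations force above x_9 are x_4, x_3, x_10, x_8 — no chain reaches any other.
That is 4.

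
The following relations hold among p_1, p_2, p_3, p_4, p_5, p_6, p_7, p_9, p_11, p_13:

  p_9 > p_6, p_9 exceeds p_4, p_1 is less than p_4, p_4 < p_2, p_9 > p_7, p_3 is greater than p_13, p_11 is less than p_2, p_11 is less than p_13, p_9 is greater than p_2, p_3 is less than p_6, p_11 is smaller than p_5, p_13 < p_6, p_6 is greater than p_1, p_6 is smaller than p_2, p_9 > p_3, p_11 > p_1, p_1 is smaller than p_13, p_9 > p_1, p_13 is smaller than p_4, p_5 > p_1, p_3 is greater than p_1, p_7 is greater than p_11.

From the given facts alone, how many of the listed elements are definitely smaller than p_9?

8

The elements the relations force below p_9 are p_1, p_11, p_7, p_13, p_4, p_3, p_6, p_2 — no chain reaches any other.
That is 8.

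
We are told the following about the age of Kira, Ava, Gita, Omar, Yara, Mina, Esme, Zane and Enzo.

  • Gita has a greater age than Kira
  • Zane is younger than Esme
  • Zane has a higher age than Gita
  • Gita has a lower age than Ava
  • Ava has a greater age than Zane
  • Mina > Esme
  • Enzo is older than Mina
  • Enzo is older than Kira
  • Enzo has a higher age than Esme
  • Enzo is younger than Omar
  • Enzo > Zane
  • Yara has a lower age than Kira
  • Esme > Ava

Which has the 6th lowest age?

Esme

Chaining the given pairs: Yara < Kira < Gita < Zane < Ava < Esme < Mina < Enzo < Omar.
The 6th smallest is Esme.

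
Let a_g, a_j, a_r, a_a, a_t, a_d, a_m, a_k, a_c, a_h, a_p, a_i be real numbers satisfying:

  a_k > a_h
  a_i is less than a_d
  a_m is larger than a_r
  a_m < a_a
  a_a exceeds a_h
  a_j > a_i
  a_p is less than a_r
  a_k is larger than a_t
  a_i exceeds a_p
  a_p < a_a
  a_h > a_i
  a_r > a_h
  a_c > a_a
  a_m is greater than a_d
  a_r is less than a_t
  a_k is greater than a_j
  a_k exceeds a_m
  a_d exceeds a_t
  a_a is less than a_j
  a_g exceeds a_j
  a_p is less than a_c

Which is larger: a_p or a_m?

a_m

a_p < a_i and a_i < a_h give a_p < a_h.
With a_h < a_r: a_p < a_i < a_h < a_r.
With a_r < a_t: a_p < a_i < a_h < a_r < a_t.
With a_t < a_d: a_p < a_i < a_h < a_r < a_t < a_d.
With a_d < a_m: a_p < a_i < a_h < a_r < a_t < a_d < a_m.
So a_p < a_m; a_m is the larger of the two.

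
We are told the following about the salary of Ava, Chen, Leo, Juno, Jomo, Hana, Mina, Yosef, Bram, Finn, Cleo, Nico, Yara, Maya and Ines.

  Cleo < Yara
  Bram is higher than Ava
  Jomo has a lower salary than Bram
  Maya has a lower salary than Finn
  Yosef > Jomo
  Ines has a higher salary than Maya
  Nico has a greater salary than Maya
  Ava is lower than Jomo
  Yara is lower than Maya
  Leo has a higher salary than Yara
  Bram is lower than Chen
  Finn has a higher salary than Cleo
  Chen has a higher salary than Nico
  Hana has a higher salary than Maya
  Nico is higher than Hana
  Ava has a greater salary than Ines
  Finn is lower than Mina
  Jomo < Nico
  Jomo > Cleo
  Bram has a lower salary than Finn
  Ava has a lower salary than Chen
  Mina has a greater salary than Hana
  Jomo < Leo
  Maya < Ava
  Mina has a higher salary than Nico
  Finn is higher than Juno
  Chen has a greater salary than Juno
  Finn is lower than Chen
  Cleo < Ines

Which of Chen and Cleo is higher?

Cleo < Yara and Yara < Maya give Cleo < Maya.
Then Maya < Ines extends the chain to Ines.
With Ines < Ava: Cleo < Yara < Maya < Ines < Ava.
With Ava < Jomo: Cleo < Yara < Maya < Ines < Ava < Jomo.
Then Jomo < Bram extends the chain to Bram.
With Bram < Finn: Cleo < Yara < Maya < Ines < Ava < Jomo < Bram < Finn.
With Finn < Chen: Cleo < Yara < Maya < Ines < Ava < Jomo < Bram < Finn < Chen.
So Cleo < Chen; Chen is the higher of the two.

Chen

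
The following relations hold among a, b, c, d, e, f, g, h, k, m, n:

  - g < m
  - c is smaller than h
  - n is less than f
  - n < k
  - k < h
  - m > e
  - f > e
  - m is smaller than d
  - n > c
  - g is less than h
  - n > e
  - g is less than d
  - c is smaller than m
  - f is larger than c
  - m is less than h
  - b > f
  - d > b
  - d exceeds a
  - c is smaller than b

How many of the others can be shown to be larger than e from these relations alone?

From e the given relations immediately reach n, f, m.
From those, k, h, b, d — 7 in total.
No other element is forced above e by the given relations, so the count is 7.

7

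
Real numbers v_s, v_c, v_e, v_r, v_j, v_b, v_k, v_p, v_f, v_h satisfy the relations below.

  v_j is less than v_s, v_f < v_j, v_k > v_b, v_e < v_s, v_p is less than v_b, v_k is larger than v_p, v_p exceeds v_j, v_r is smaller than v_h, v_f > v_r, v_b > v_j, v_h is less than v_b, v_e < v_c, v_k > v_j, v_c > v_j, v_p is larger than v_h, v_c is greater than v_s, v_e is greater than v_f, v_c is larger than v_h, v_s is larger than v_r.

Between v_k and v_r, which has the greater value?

v_k

v_r < v_f < v_j < v_p < v_b < v_k, by transitivity through v_f, v_j, v_p, v_b.
So v_r < v_k; v_k is the larger of the two.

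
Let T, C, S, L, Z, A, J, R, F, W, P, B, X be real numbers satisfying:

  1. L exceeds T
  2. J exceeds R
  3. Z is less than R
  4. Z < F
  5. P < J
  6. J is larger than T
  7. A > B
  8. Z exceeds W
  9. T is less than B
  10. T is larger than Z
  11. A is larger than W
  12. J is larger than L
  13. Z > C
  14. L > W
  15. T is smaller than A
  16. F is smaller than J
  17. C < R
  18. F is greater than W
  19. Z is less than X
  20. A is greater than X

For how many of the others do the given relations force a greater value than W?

9

From W the given relations immediately reach Z, L, F, A.
From those, T, X, R, J — 8 in total.
From those, B — 9 in total.
No other element is forced above W by the given relations, so the count is 9.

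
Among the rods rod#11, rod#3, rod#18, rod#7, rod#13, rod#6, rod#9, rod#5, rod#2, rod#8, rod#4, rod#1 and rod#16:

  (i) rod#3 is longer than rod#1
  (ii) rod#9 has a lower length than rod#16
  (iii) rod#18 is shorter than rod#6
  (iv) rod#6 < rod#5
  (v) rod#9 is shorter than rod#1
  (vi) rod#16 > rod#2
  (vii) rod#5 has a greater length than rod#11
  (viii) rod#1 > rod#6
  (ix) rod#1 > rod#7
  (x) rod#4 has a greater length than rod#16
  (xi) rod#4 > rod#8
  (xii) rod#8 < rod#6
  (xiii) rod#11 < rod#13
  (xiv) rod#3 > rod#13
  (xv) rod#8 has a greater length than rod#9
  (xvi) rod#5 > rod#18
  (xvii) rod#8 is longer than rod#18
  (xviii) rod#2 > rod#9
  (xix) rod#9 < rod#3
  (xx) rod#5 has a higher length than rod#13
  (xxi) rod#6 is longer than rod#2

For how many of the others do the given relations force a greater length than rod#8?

The elements the relations force above rod#8 are rod#6, rod#5, rod#1, rod#3, rod#4 — no chain reaches any other.
That is 5.

5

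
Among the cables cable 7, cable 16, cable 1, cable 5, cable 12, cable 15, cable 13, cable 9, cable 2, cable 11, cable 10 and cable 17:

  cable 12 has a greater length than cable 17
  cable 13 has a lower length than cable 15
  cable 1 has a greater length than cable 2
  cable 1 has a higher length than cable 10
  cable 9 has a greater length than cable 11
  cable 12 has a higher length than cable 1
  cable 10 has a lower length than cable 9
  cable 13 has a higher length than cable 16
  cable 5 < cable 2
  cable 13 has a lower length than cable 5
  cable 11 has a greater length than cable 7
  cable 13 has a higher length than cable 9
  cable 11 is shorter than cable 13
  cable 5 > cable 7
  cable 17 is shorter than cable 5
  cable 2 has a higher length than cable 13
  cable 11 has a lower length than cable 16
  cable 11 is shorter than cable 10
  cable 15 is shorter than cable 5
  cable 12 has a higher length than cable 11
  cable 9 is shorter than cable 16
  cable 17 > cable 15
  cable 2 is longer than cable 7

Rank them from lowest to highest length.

The consecutive links are each given: cable 7 < cable 11; cable 11 < cable 10; cable 10 < cable 9; cable 9 < cable 16; cable 16 < cable 13; cable 13 < cable 15; cable 15 < cable 17; cable 17 < cable 5; cable 5 < cable 2; cable 2 < cable 1; cable 1 < cable 12.

cable 7 < cable 11 < cable 10 < cable 9 < cable 16 < cable 13 < cable 15 < cable 17 < cable 5 < cable 2 < cable 1 < cable 12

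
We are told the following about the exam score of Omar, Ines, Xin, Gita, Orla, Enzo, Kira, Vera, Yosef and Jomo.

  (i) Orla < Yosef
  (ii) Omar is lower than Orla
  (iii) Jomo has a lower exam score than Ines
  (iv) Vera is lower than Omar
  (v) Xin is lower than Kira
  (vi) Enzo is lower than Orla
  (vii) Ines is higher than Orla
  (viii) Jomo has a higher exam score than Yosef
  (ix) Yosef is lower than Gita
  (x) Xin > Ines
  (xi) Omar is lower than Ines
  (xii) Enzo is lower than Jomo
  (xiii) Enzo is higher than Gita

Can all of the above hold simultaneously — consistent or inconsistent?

Chaining the given relations yields Orla < Yosef < Gita < Enzo, so Orla < Enzo. But one relation states Enzo < Orla. These cannot both hold.

inconsistent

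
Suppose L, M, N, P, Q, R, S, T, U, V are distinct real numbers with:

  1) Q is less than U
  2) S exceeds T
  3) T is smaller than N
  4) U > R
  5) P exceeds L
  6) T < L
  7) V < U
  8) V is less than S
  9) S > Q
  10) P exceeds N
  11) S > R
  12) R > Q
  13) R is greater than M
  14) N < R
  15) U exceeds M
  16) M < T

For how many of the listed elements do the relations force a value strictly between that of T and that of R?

1

The relations place T below R. An element lies strictly between them when it is forced above T and also forced below R.
Above T: {L, N, P, S, U}. Below R: {M, N, Q}.
Intersection: {N} — 1.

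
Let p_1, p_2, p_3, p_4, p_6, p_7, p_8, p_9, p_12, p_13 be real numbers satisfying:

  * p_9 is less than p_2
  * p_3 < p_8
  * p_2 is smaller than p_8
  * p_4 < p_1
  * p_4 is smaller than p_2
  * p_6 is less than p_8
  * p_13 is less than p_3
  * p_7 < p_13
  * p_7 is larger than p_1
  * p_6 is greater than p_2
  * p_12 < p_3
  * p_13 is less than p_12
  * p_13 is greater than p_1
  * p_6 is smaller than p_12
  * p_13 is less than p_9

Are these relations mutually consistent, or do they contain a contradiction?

The single ordering p_4 < p_1 < p_7 < p_13 < p_9 < p_2 < p_6 < p_12 < p_3 < p_8 satisfies every listed relation, so no contradiction arises.

consistent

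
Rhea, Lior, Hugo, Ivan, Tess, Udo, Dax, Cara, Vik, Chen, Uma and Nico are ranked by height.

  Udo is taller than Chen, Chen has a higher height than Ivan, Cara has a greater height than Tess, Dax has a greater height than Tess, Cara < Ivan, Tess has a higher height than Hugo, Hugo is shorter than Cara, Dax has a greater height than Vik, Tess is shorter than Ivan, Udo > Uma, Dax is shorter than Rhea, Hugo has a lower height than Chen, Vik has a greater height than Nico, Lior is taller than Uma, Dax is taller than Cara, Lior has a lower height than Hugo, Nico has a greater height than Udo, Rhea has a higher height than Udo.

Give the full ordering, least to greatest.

Uma < Lior < Hugo < Tess < Cara < Ivan < Chen < Udo < Nico < Vik < Dax < Rhea

Nothing is placed below Uma, so it is least; from there Uma < Lior; Lior < Hugo; Hugo < Tess; Tess < Cara; Cara < Ivan; Ivan < Chen; Chen < Udo; Udo < Nico; Nico < Vik; Vik < Dax; Dax < Rhea, each given directly.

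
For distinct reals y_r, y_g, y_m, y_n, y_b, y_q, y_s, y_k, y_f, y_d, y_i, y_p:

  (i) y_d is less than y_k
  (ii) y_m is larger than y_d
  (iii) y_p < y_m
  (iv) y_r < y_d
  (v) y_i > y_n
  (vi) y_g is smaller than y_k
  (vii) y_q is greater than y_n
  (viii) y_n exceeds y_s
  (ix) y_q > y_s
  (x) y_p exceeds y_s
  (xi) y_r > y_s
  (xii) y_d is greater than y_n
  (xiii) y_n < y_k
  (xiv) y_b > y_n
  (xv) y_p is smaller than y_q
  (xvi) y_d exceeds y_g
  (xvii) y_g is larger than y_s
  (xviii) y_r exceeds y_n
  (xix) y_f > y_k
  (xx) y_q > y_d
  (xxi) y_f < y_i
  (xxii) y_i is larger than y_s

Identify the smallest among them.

y_n is not least since y_s < y_n; y_p is not least since y_s < y_p; y_g is not least since y_s < y_g; y_r is not least since y_s < y_r; y_d is not least since y_r < y_d; y_k is not least since y_n < y_k; y_b is not least since y_n < y_b; y_f is not least since y_k < y_f; y_q is not least since y_n < y_q; y_i is not least since y_s < y_i; y_m is not least since y_p < y_m.
Only y_s has nothing below it, so y_s is the smallest.

y_s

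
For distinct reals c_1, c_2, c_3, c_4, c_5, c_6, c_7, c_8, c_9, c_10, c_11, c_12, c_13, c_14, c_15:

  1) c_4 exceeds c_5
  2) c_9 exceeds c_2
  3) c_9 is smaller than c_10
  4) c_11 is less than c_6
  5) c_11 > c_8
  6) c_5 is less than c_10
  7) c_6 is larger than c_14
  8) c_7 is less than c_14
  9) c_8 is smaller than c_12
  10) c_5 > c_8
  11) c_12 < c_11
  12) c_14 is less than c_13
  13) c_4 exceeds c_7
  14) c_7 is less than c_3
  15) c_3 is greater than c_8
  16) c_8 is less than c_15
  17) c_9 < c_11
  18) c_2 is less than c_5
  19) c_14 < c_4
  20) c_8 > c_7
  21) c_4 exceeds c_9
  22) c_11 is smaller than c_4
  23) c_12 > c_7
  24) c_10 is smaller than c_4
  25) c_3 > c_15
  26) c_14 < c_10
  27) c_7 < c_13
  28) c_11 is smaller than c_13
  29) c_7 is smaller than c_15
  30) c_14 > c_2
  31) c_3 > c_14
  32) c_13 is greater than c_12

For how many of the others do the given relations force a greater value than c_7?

Directly above c_7: c_8, c_14, c_12, c_13, c_4, c_15, c_3.
One step further: c_5, c_10, c_11, c_6 (11 so far).
No other element is forced above c_7 by the given relations, so the count is 11.

11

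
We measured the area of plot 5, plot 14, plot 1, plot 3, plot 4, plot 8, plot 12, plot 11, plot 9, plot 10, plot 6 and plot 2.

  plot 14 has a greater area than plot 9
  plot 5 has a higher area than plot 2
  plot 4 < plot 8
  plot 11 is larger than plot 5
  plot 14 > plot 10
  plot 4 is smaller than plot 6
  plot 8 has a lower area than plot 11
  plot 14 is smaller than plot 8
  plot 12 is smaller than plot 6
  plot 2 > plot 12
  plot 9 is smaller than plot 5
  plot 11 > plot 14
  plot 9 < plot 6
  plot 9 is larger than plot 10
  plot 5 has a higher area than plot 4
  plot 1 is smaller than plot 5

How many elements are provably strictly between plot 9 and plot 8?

Chaining upward from plot 9 reaches: plot 6, plot 5, plot 14, plot 11.
Chaining downward from plot 8 reaches: plot 10, plot 4, plot 14.
Strictly between plot 9 and plot 8 are those in both lists: plot 14 — 1 element.

1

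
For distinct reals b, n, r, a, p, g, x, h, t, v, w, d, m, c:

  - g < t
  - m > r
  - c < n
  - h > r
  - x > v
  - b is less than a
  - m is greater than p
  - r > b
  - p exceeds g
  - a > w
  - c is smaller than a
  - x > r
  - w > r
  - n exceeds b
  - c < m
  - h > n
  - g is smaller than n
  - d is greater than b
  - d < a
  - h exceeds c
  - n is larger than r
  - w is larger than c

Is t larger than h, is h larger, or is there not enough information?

undetermined

Following every chain through t: below t we get g.
h is not reached, and no chain runs the other way from h to t.
So the given relations leave the order of t and h undetermined.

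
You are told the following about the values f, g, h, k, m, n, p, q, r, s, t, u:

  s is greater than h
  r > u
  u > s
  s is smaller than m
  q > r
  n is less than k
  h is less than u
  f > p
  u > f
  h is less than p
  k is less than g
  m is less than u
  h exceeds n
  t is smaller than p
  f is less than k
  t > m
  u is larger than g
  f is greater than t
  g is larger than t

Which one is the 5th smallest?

t

Piecing the relations together gives one ordering: n < h < s < m < t < p < f < k < g < u < r < q.
The 5th smallest is t.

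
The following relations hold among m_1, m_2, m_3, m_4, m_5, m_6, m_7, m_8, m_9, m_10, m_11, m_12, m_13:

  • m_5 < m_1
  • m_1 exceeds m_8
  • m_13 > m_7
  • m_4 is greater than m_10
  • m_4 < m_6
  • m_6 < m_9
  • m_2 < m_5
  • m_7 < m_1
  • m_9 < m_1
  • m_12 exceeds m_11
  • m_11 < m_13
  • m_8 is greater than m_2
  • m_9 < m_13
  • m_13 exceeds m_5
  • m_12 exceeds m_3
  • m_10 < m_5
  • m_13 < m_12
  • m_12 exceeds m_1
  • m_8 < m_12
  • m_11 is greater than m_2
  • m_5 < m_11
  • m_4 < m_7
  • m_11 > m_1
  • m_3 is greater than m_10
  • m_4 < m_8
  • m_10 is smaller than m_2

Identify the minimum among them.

m_10

Chaining upward from m_10: directly above it, m_2, m_4, m_5, m_3; then m_6, m_7, m_8, m_1, m_11, m_13, m_12; then m_9.
That covers every other element, and nothing is given below m_10, so m_10 is the minimum.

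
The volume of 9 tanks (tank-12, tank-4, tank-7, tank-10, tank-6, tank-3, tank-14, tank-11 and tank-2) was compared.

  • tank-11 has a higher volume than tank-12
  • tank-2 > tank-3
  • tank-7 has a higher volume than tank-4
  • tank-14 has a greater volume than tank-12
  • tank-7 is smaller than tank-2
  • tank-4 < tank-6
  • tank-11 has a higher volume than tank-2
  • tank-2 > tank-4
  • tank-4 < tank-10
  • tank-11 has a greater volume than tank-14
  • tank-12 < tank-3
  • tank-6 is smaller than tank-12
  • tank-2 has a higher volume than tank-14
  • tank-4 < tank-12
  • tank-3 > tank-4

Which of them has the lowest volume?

Chaining upward from tank-4: directly above it, tank-10, tank-7, tank-6, tank-12, tank-3, tank-2; then tank-14, tank-11.
That covers every other element, and nothing is given below tank-4, so tank-4 is the lowest volume.

tank-4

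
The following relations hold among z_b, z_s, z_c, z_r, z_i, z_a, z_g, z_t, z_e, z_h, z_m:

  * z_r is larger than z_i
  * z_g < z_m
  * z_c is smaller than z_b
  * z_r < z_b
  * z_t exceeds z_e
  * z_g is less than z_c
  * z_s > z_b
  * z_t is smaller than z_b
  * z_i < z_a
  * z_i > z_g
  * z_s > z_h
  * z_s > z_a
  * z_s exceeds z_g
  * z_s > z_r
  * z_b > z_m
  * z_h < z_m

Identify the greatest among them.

z_h is not greatest since z_h < z_m; z_g is not greatest since z_g < z_i; z_i is not greatest since z_i < z_a; z_e is not greatest since z_e < z_t; z_c is not greatest since z_c < z_b; z_r is not greatest since z_r < z_b; z_t is not greatest since z_t < z_b; z_m is not greatest since z_m < z_b; z_b is not greatest since z_b < z_s; z_a is not greatest since z_a < z_s.
Only z_s has nothing above it, so z_s is the greatest.

z_s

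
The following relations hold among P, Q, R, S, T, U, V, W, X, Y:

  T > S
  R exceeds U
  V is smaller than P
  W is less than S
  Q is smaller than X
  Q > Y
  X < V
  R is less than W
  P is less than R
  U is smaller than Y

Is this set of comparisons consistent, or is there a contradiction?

Every relation is compatible with U < Y < Q < X < V < P < R < W < S < T; the set is consistent.

consistent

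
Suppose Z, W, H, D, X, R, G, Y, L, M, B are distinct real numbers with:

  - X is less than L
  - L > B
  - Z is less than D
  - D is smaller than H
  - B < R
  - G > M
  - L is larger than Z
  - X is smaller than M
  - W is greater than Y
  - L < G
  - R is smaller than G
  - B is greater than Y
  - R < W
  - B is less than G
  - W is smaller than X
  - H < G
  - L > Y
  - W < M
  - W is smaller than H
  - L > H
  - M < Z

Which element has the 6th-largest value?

Piecing the relations together gives one ordering: Y < B < R < W < X < M < Z < D < H < L < G.
The 6th largest is M.

M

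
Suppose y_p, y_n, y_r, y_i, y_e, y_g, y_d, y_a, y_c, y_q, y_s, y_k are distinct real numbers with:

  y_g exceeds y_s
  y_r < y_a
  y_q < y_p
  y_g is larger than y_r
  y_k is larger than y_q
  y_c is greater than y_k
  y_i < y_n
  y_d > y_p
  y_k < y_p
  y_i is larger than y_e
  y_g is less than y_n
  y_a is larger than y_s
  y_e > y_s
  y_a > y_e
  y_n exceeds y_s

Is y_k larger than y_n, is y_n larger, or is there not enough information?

Following every chain through y_k: above y_k we get y_p, y_c, y_d; below y_k we get y_q.
y_n is not reached, and no chain runs the other way from y_n to y_k.
So the given relations leave the order of y_k and y_n undetermined.

undetermined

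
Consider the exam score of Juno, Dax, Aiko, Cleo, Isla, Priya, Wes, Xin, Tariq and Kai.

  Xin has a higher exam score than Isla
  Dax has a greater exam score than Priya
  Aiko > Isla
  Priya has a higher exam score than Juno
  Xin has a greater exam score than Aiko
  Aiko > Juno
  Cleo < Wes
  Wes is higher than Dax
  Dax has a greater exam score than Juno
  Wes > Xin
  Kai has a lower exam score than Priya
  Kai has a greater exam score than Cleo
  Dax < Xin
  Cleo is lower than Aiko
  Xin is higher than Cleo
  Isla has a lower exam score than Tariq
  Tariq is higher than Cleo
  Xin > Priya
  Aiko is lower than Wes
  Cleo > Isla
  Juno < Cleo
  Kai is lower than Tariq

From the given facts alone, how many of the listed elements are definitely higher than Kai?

Directly above Kai: Priya, Tariq.
One step further: Dax, Xin (4 so far).
One step further: Wes (5 so far).
Nothing else is reachable above Kai; 5 in all.

5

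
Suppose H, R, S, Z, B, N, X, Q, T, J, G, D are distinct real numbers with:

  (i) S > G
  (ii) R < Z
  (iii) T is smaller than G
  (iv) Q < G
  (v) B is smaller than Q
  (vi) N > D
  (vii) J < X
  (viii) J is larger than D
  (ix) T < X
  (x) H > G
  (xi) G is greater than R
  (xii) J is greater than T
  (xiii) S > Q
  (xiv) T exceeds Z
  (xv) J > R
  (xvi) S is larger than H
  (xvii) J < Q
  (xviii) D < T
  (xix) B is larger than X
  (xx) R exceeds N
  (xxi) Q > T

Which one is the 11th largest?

N

Piecing the relations together gives one ordering: D < N < R < Z < T < J < X < B < Q < G < H < S.
Counting 11 from the largest end gives N.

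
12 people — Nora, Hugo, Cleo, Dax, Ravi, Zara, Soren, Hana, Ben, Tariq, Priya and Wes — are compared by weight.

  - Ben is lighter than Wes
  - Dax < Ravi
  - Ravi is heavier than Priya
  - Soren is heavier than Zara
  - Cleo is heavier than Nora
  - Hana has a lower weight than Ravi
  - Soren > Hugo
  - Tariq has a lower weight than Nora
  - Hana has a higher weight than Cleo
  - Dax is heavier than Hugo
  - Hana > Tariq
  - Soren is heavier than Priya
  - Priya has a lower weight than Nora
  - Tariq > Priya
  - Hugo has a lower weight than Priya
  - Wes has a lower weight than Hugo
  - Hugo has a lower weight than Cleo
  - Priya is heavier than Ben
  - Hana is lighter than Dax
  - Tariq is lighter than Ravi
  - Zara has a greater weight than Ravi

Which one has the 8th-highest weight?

Tariq

Piecing the relations together gives one ordering: Ben < Wes < Hugo < Priya < Tariq < Nora < Cleo < Hana < Dax < Ravi < Zara < Soren.
Counting 8 from the largest end gives Tariq.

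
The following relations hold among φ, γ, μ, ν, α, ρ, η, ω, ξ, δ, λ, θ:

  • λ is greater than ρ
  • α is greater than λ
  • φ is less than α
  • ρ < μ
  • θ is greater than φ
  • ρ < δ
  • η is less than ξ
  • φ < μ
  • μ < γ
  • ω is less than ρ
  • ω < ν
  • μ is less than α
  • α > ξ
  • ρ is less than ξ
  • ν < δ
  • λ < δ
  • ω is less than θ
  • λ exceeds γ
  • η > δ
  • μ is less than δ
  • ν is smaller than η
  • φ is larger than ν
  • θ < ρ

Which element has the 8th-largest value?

ρ

Chaining the given pairs: ω < ν < φ < θ < ρ < μ < γ < λ < δ < η < ξ < α.
Counting 8 from the largest end gives ρ.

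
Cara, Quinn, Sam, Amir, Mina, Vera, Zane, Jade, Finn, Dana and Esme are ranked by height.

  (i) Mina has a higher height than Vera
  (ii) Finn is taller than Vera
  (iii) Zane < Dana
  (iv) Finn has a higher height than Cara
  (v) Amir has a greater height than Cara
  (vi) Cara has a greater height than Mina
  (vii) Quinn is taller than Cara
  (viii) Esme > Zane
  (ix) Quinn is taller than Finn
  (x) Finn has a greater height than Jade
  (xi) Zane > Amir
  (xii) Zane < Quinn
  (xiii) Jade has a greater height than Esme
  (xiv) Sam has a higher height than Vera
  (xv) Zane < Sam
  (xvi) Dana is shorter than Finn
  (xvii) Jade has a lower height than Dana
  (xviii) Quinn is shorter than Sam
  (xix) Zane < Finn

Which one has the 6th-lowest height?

Piecing the relations together gives one ordering: Vera < Mina < Cara < Amir < Zane < Esme < Jade < Dana < Finn < Quinn < Sam.
Counting 6 from the smallest end gives Esme.

Esme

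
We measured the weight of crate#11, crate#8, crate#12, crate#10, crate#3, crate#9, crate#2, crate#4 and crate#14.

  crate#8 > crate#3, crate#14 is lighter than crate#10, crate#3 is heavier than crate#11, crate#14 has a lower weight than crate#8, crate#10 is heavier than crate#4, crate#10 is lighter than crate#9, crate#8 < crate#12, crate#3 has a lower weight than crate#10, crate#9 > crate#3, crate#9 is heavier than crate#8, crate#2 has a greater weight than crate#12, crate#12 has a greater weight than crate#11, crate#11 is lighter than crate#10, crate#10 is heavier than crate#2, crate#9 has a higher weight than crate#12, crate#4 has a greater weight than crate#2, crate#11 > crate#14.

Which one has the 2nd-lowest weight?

The consecutive relations fix a unique order: crate#14 < crate#11 < crate#3 < crate#8 < crate#12 < crate#2 < crate#4 < crate#10 < crate#9.
The 2nd smallest is crate#11.

crate#11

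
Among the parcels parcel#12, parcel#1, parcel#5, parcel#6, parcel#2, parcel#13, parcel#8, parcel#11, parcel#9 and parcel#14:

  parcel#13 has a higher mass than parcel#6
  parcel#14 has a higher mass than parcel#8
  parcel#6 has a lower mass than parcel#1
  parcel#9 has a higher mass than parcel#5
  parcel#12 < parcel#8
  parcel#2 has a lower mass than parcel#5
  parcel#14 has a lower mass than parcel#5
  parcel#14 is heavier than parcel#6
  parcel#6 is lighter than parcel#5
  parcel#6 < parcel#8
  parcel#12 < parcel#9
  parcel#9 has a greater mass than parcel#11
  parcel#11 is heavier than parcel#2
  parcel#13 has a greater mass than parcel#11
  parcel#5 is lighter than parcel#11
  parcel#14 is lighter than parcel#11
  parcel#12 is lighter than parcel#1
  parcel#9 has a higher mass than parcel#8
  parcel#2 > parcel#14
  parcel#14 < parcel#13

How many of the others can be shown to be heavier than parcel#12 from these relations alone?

From parcel#12 the given relations immediately reach parcel#8, parcel#1, parcel#9.
From those, parcel#14 — 4 in total.
From those, parcel#2, parcel#5, parcel#11, parcel#13 — 8 in total.
Nothing else is reachable above parcel#12; 8 in all.

8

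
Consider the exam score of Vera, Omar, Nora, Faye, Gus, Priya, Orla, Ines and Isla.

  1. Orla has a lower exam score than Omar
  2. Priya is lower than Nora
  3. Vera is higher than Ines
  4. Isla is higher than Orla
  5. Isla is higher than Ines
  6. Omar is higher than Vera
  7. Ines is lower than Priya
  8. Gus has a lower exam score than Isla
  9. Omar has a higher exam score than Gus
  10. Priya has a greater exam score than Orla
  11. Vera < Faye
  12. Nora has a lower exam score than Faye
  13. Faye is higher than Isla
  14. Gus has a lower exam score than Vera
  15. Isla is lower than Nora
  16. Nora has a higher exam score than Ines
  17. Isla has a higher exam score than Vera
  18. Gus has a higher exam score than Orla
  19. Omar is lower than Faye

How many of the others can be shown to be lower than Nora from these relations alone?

Directly below Nora: Ines, Priya, Isla.
One step further: Orla, Gus, Vera (6 so far).
No other element is forced below Nora by the given relations, so the count is 6.

6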